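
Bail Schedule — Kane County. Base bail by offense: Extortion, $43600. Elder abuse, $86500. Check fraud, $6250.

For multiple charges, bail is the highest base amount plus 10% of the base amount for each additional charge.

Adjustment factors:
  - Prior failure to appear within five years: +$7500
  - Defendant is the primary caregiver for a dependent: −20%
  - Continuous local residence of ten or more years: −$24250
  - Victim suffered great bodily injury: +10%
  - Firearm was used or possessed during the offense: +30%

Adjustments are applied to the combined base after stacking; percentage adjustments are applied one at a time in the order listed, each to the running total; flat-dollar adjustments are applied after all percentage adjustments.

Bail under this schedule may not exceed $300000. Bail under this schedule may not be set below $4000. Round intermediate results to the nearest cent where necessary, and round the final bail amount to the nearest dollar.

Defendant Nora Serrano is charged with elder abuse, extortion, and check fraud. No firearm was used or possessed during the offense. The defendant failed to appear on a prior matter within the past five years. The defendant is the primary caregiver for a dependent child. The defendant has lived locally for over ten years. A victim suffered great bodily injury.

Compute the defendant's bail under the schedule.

$63757

Base amounts from the schedule: elder abuse $86500; extortion $43600; check fraud $6250.
Stacking rule: highest base plus 10% of each additional charge. Highest is elder abuse at $86500. Additional: $43600 × 10% = $4360; $6250 × 10% = $625. Combined base = $86500 + $4985 = $91485.
Defendant is the primary caregiver for a dependent (−20%): $91485 × 0.8 = $73188.
Victim suffered great bodily injury (+10%): $73188 × 1.1 = $80506.80.
Prior failure to appear within five years (+$7500 flat): $80506.80 + $7500 = $88006.80.
Continuous local residence of ten or more years (−$24250 flat): $88006.80 − $24250 = $63756.80.
$63756.80 is within the $300000 maximum.
$63756.80 is at or above the $4000 minimum.
Rounded to the nearest dollar: $63757.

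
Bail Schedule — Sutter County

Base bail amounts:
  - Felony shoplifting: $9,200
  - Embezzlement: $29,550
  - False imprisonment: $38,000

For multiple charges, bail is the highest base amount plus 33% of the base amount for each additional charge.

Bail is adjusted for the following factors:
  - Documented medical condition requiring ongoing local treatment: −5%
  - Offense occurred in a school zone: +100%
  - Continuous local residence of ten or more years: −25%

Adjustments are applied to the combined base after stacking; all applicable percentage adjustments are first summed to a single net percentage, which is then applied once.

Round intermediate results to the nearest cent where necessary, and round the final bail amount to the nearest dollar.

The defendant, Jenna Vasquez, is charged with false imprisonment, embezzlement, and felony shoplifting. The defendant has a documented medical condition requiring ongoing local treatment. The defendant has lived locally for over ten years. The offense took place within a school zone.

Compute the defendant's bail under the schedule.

Base amounts from the schedule: false imprisonment $38,000; embezzlement $29,550; felony shoplifting $9,200.
Stacking rule: highest base plus 33% of each additional charge. Highest is false imprisonment at $38,000. Additional: $29,550 × 33% = $9,751.50; $9,200 × 33% = $3,036. Combined base = $38,000 + $12,787.50 = $50,787.50.
Net percentage adjustment: −5% +100% −25% = +70%. $50,787.50 × 1.7 = $86,338.75.
Rounded to the nearest dollar: $86,339.

$86,339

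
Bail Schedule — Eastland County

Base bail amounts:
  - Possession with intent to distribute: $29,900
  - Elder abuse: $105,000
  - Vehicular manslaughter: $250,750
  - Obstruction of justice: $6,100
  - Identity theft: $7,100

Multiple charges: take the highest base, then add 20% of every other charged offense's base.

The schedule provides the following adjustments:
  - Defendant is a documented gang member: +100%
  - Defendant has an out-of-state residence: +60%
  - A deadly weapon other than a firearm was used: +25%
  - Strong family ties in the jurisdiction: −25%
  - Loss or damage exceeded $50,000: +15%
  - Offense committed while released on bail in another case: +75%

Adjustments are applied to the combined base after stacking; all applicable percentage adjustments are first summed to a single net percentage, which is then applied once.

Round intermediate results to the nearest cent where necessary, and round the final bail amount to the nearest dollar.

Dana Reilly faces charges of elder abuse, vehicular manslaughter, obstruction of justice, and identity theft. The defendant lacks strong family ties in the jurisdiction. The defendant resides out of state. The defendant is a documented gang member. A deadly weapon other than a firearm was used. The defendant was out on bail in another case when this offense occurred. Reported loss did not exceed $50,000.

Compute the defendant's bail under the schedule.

Base amounts from the schedule: elder abuse $105,000; vehicular manslaughter $250,750; obstruction of justice $6,100; identity theft $7,100.
Stacking rule: highest base plus 20% of each additional charge. Highest is vehicular manslaughter at $250,750. Additional: $105,000 × 20% = $21,000; $6,100 × 20% = $1,220; $7,100 × 20% = $1,420. Combined base = $250,750 + $23,640 = $274,390.
Net percentage adjustment: +100% +60% +25% +75% = +260%. $274,390 × 3.6 = $987,804.

$987,804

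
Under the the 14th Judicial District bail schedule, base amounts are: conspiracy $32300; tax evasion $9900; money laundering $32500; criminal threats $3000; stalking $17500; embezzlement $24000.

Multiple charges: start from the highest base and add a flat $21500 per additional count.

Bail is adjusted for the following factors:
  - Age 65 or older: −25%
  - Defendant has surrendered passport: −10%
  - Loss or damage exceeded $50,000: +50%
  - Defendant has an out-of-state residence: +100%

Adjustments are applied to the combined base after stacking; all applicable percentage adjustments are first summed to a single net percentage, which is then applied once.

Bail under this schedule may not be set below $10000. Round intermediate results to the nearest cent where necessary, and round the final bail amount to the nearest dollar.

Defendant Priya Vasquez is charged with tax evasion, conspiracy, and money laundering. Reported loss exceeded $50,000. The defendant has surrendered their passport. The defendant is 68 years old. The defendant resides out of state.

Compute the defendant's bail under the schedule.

$162325

Base amounts from the schedule: tax evasion $9900; conspiracy $32300; money laundering $32500.
Stacking rule: highest base plus $21500 per additional charge. Highest is money laundering at $32500; 2 additional charges → +$43000. Combined base = $75500.
Net percentage adjustment: −25% −10% +50% +100% = +115%. $75500 × 2.15 = $162325.
$162325 is at or above the $10000 minimum.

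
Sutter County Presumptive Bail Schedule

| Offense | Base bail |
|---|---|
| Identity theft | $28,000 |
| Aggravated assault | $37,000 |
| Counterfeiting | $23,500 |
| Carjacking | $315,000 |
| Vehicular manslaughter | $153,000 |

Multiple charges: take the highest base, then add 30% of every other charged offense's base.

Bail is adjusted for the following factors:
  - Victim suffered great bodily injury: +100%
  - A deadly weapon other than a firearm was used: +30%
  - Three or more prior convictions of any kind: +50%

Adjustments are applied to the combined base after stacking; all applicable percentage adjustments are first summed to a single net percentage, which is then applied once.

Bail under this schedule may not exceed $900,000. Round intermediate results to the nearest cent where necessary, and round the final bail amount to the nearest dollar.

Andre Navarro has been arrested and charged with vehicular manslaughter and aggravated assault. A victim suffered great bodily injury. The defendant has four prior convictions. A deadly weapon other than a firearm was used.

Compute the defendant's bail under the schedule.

Base amounts from the schedule: vehicular manslaughter $153,000; aggravated assault $37,000.
Stacking rule: highest base plus 30% of each additional charge. Highest is vehicular manslaughter at $153,000. Additional: $37,000 × 30% = $11,100. Combined base = $153,000 + $11,100 = $164,100.
Net percentage adjustment: +100% +30% +50% = +180%. $164,100 × 2.8 = $459,480.
$459,480 is within the $900,000 maximum.

$459,480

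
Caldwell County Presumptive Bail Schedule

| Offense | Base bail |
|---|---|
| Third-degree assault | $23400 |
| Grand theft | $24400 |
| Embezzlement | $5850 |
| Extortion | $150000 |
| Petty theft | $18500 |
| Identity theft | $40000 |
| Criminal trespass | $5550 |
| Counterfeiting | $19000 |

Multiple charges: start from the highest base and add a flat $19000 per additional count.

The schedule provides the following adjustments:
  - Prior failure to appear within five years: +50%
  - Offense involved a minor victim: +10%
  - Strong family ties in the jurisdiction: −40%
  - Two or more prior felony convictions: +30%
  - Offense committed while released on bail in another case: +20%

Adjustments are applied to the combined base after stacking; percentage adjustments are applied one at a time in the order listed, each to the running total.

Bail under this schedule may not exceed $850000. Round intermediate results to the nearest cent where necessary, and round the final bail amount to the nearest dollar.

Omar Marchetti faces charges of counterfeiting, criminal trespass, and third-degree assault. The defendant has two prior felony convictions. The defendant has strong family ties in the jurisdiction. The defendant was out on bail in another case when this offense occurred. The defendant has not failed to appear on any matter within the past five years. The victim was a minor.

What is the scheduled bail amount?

$63217

Base amounts from the schedule: counterfeiting $19000; criminal trespass $5550; third-degree assault $23400.
Stacking rule: highest base plus $19000 per additional charge. Highest is third-degree assault at $23400; 2 additional charges → +$38000. Combined base = $61400.
Offense involved a minor victim (+10%): $61400 × 1.1 = $67540.
Strong family ties in the jurisdiction (−40%): $67540 × 0.6 = $40524.
Two or more prior felony convictions (+30%): $40524 × 1.3 = $52681.20.
Offense committed while released on bail in another case (+20%): $52681.20 × 1.2 = $63217.44.
$63217.44 is within the $850000 maximum.
Rounded to the nearest dollar: $63217.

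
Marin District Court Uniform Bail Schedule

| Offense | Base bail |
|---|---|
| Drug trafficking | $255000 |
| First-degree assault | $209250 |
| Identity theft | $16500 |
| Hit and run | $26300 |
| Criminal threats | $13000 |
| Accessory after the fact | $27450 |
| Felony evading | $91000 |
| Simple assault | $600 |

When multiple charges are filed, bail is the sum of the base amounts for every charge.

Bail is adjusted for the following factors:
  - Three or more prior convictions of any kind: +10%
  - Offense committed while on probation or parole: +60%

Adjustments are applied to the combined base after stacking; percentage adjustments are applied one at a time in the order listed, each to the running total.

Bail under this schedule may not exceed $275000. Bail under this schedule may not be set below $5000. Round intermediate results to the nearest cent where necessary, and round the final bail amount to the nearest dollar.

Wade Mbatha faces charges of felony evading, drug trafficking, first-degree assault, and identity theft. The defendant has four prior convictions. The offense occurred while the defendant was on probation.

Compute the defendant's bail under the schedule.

Base amounts from the schedule: felony evading $91000; drug trafficking $255000; first-degree assault $209250; identity theft $16500.
Stacking rule: sum of all bases. $91000 + $255000 + $209250 + $16500 = $571750.
Three or more prior convictions of any kind (+10%): $571750 × 1.1 = $628925.
Offense committed while on probation or parole (+60%): $628925 × 1.6 = $1006280.
Result $1006280 exceeds the maximum of $275000; bail is capped at $275000.
$275000 is at or above the $5000 minimum.

$275000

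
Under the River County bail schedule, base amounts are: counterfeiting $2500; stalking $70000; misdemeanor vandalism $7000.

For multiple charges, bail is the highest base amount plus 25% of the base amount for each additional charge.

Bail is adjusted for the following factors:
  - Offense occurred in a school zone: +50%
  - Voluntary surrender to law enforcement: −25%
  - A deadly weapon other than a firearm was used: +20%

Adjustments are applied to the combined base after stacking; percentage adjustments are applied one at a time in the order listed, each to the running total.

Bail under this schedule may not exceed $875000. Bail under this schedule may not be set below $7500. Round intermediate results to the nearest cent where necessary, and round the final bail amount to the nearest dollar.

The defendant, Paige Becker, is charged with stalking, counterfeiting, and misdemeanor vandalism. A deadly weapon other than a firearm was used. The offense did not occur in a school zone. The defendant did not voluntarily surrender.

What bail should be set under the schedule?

Base amounts from the schedule: stalking $70000; counterfeiting $2500; misdemeanor vandalism $7000.
Stacking rule: highest base plus 25% of each additional charge. Highest is stalking at $70000. Additional: $2500 × 25% = $625; $7000 × 25% = $1750. Combined base = $70000 + $2375 = $72375.
A deadly weapon other than a firearm was used (+20%): $72375 × 1.2 = $86850.
$86850 is within the $875000 maximum.
$86850 is at or above the $7500 minimum.

$86850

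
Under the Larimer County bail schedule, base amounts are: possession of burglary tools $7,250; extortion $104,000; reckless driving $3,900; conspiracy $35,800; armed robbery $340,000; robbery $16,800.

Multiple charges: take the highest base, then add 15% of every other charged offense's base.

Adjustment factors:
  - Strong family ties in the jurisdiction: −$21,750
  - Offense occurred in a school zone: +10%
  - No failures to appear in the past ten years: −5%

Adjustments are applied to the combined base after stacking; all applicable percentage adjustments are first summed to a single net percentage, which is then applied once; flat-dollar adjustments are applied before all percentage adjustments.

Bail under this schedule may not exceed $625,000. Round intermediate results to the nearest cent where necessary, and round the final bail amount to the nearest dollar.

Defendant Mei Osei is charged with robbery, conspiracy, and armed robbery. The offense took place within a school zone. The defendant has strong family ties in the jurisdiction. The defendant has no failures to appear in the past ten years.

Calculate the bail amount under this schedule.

$342,447

Base amounts from the schedule: robbery $16,800; conspiracy $35,800; armed robbery $340,000.
Stacking rule: highest base plus 15% of each additional charge. Highest is armed robbery at $340,000. Additional: $16,800 × 15% = $2,520; $35,800 × 15% = $5,370. Combined base = $340,000 + $7,890 = $347,890.
Strong family ties in the jurisdiction (−$21,750 flat): $347,890 − $21,750 = $326,140.
Net percentage adjustment: +10% −5% = +5%. $326,140 × 1.05 = $342,447.
$342,447 is within the $625,000 maximum.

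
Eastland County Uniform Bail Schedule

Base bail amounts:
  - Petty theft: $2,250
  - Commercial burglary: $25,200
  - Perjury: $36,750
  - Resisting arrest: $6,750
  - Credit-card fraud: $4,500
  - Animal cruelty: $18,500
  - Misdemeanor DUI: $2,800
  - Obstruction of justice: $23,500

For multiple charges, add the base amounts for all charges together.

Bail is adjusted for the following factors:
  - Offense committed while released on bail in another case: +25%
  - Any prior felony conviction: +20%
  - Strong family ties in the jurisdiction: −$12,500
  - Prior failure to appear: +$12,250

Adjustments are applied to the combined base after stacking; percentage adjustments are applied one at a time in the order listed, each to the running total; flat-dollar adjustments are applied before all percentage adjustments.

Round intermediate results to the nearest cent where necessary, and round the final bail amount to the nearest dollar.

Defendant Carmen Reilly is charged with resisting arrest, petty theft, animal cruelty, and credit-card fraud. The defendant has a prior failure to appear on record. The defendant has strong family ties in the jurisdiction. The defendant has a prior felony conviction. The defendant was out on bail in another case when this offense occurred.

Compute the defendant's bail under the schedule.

Base amounts from the schedule: resisting arrest $6,750; petty theft $2,250; animal cruelty $18,500; credit-card fraud $4,500.
Stacking rule: sum of all bases. $6,750 + $2,250 + $18,500 + $4,500 = $32,000.
Strong family ties in the jurisdiction (−$12,500 flat): $32,000 − $12,500 = $19,500.
Prior failure to appear (+$12,250 flat): $19,500 + $12,250 = $31,750.
Offense committed while released on bail in another case (+25%): $31,750 × 1.25 = $39,687.50.
Any prior felony conviction (+20%): $39,687.50 × 1.2 = $47,625.

$47,625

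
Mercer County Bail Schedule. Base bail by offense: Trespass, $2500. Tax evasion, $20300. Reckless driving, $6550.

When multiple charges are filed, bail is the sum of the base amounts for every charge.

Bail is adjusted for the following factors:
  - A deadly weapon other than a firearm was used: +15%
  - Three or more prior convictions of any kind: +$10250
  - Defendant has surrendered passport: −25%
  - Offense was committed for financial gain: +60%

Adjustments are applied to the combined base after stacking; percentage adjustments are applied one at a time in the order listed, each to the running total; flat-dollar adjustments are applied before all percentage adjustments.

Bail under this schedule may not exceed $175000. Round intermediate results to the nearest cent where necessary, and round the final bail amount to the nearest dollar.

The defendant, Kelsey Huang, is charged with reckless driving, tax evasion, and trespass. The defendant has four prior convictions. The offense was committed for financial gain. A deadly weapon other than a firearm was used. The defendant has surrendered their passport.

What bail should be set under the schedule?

$54648

Base amounts from the schedule: reckless driving $6550; tax evasion $20300; trespass $2500.
Stacking rule: sum of all bases. $6550 + $20300 + $2500 = $29350.
Three or more prior convictions of any kind (+$10250 flat): $29350 + $10250 = $39600.
A deadly weapon other than a firearm was used (+15%): $39600 × 1.15 = $45540.
Defendant has surrendered passport (−25%): $45540 × 0.75 = $34155.
Offense was committed for financial gain (+60%): $34155 × 1.6 = $54648.
$54648 is within the $175000 maximum.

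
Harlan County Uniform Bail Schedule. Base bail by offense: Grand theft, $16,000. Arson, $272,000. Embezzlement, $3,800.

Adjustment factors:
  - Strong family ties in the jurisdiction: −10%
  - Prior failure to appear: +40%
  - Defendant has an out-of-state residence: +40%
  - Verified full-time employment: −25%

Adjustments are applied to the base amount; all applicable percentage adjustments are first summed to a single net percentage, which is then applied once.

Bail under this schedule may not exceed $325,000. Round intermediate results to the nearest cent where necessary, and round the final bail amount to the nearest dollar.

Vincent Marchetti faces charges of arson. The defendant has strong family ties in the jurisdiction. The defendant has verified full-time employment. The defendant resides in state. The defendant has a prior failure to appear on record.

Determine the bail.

$285,600

Base amounts from the schedule: arson $272,000.
Single charge. Combined base = $272,000.
Net percentage adjustment: −10% +40% −25% = +5%. $272,000 × 1.05 = $285,600.
$285,600 is within the $325,000 maximum.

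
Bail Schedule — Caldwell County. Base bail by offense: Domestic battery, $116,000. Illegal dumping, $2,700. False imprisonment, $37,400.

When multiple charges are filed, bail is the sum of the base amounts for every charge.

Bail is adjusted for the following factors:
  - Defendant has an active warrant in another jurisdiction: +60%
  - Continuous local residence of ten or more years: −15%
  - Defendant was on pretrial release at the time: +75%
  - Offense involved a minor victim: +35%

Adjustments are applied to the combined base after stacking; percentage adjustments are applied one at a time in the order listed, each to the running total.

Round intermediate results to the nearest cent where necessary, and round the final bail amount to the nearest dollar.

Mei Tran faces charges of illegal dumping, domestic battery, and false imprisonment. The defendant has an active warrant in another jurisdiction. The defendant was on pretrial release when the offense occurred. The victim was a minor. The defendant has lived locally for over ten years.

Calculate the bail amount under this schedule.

Base amounts from the schedule: illegal dumping $2,700; domestic battery $116,000; false imprisonment $37,400.
Stacking rule: sum of all bases. $2,700 + $116,000 + $37,400 = $156,100.
Defendant has an active warrant in another jurisdiction (+60%): $156,100 × 1.6 = $249,760.
Continuous local residence of ten or more years (−15%): $249,760 × 0.85 = $212,296.
Defendant was on pretrial release at the time (+75%): $212,296 × 1.75 = $371,518.
Offense involved a minor victim (+35%): $371,518 × 1.35 = $501,549.30.
Rounded to the nearest dollar: $501,549.

$501,549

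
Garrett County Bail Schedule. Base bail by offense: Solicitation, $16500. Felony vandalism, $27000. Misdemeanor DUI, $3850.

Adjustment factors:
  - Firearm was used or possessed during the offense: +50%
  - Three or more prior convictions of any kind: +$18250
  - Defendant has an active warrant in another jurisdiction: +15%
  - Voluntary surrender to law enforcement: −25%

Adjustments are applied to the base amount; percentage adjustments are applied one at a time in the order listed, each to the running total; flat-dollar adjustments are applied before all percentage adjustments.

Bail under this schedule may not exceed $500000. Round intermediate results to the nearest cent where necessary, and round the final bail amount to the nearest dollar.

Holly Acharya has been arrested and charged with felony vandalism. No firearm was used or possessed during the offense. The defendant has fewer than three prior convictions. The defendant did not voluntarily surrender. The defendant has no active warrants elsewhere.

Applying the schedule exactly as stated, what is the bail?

Base amounts from the schedule: felony vandalism $27000.
Single charge. Combined base = $27000.
No adjustment factors apply to this defendant.
$27000 is within the $500000 maximum.

$27000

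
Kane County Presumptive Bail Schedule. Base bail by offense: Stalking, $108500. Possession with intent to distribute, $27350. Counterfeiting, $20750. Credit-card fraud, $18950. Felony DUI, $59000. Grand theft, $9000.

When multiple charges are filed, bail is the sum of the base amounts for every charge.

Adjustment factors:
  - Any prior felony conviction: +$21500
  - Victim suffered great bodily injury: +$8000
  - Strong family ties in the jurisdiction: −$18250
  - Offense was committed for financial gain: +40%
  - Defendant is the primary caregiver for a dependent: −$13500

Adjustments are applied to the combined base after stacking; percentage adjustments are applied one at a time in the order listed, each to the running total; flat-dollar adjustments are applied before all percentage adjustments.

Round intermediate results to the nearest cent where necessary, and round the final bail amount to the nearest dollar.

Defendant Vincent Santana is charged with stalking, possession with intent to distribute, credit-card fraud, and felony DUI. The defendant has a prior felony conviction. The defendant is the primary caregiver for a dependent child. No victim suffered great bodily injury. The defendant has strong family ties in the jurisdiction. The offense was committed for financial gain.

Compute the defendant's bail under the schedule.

$284970

Base amounts from the schedule: stalking $108500; possession with intent to distribute $27350; credit-card fraud $18950; felony DUI $59000.
Stacking rule: sum of all bases. $108500 + $27350 + $18950 + $59000 = $213800.
Any prior felony conviction (+$21500 flat): $213800 + $21500 = $235300.
Strong family ties in the jurisdiction (−$18250 flat): $235300 − $18250 = $217050.
Defendant is the primary caregiver for a dependent (−$13500 flat): $217050 − $13500 = $203550.
Offense was committed for financial gain (+40%): $203550 × 1.4 = $284970.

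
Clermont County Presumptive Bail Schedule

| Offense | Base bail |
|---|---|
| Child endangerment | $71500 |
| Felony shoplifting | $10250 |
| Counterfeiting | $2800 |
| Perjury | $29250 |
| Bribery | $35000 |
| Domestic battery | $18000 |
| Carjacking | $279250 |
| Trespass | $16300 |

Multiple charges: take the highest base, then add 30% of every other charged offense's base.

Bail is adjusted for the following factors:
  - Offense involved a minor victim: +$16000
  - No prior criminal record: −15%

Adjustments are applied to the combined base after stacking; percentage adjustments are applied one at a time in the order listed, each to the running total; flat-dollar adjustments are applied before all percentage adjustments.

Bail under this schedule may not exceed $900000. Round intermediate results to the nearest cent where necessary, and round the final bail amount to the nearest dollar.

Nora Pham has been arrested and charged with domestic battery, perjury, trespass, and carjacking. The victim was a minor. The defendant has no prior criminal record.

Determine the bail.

Base amounts from the schedule: domestic battery $18000; perjury $29250; trespass $16300; carjacking $279250.
Stacking rule: highest base plus 30% of each additional charge. Highest is carjacking at $279250. Additional: $18000 × 30% = $5400; $29250 × 30% = $8775; $16300 × 30% = $4890. Combined base = $279250 + $19065 = $298315.
Offense involved a minor victim (+$16000 flat): $298315 + $16000 = $314315.
No prior criminal record (−15%): $314315 × 0.85 = $267167.75.
$267167.75 is within the $900000 maximum.
Rounded to the nearest dollar: $267168.

$267168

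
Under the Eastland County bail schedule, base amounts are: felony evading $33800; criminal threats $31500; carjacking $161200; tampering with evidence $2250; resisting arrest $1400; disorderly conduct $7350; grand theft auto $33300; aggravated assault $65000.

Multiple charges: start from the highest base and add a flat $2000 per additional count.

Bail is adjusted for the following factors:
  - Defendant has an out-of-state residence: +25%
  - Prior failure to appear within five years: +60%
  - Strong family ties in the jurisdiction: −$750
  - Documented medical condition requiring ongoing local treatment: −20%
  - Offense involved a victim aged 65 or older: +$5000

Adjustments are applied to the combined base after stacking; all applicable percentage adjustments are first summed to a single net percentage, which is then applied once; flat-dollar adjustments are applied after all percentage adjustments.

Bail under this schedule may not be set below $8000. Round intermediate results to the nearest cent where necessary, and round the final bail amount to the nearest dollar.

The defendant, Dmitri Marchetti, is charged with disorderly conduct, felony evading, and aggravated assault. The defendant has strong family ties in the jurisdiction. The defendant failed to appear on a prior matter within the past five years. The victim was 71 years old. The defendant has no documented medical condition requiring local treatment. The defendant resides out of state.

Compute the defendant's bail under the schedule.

Base amounts from the schedule: disorderly conduct $7350; felony evading $33800; aggravated assault $65000.
Stacking rule: highest base plus $2000 per additional charge. Highest is aggravated assault at $65000; 2 additional charges → +$4000. Combined base = $69000.
Net percentage adjustment: +25% +60% = +85%. $69000 × 1.85 = $127650.
Strong family ties in the jurisdiction (−$750 flat): $127650 − $750 = $126900.
Offense involved a victim aged 65 or older (+$5000 flat): $126900 + $5000 = $131900.
$131900 is at or above the $8000 minimum.

$131900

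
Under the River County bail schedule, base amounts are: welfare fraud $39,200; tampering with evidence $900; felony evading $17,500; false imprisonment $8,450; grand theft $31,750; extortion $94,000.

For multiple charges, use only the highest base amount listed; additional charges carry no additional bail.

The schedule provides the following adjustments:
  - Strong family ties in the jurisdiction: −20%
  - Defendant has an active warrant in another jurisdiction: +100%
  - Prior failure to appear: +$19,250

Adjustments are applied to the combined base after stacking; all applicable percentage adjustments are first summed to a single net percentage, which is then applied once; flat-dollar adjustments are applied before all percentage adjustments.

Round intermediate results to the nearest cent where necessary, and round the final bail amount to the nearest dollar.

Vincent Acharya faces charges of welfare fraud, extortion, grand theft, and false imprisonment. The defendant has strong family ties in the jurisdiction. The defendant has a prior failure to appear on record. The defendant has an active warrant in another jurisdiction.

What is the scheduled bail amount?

Base amounts from the schedule: welfare fraud $39,200; extortion $94,000; grand theft $31,750; false imprisonment $8,450.
Stacking rule: use the highest base only. Highest is extortion at $94,000. Combined base = $94,000.
Prior failure to appear (+$19,250 flat): $94,000 + $19,250 = $113,250.
Net percentage adjustment: −20% +100% = +80%. $113,250 × 1.8 = $203,850.

$203,850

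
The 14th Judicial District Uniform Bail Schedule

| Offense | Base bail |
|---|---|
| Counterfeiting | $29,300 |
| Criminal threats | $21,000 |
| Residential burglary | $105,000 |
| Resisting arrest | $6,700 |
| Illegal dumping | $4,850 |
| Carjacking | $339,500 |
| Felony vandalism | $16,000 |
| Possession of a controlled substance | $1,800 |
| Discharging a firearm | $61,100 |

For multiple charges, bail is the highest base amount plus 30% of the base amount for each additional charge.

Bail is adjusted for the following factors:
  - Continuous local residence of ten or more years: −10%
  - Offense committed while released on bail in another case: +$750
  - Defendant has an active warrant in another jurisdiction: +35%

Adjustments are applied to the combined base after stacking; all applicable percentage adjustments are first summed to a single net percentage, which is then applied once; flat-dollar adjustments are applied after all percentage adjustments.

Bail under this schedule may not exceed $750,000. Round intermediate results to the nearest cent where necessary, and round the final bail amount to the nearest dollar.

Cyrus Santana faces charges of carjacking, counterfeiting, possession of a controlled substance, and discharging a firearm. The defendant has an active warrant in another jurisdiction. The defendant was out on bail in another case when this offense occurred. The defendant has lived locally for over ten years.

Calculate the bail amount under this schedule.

$459,700

Base amounts from the schedule: carjacking $339,500; counterfeiting $29,300; possession of a controlled substance $1,800; discharging a firearm $61,100.
Stacking rule: highest base plus 30% of each additional charge. Highest is carjacking at $339,500. Additional: $29,300 × 30% = $8,790; $1,800 × 30% = $540; $61,100 × 30% = $18,330. Combined base = $339,500 + $27,660 = $367,160.
Net percentage adjustment: −10% +35% = +25%. $367,160 × 1.25 = $458,950.
Offense committed while released on bail in another case (+$750 flat): $458,950 + $750 = $459,700.
$459,700 is within the $750,000 maximum.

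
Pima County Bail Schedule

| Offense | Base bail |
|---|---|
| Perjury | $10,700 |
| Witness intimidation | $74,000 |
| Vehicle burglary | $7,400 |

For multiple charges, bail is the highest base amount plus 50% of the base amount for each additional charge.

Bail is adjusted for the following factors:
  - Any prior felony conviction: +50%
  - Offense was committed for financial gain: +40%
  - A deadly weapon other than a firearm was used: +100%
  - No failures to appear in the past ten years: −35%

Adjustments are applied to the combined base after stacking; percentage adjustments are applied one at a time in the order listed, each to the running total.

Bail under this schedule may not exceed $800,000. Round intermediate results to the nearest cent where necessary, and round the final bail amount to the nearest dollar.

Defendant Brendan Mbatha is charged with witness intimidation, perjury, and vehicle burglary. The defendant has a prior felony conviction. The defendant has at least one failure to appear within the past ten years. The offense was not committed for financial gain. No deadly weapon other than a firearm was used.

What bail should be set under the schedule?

Base amounts from the schedule: witness intimidation $74,000; perjury $10,700; vehicle burglary $7,400.
Stacking rule: highest base plus 50% of each additional charge. Highest is witness intimidation at $74,000. Additional: $10,700 × 50% = $5,350; $7,400 × 50% = $3,700. Combined base = $74,000 + $9,050 = $83,050.
Any prior felony conviction (+50%): $83,050 × 1.5 = $124,575.
$124,575 is within the $800,000 maximum.

$124,575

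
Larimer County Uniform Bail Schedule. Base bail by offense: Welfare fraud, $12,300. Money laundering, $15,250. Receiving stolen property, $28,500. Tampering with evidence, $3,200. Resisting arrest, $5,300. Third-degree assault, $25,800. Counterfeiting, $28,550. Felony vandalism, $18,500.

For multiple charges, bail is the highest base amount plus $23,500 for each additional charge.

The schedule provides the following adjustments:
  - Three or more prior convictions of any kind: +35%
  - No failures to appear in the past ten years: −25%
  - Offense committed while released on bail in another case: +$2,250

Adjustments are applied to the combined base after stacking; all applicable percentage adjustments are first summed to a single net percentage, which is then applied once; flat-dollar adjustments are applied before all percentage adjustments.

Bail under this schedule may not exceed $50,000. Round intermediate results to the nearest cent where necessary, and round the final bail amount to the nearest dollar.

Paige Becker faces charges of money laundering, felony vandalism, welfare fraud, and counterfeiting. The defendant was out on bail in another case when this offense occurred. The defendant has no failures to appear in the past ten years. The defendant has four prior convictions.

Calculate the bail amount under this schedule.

$50,000

Base amounts from the schedule: money laundering $15,250; felony vandalism $18,500; welfare fraud $12,300; counterfeiting $28,550.
Stacking rule: highest base plus $23,500 per additional charge. Highest is counterfeiting at $28,550; 3 additional charges → +$70,500. Combined base = $99,050.
Offense committed while released on bail in another case (+$2,250 flat): $99,050 + $2,250 = $101,300.
Net percentage adjustment: +35% −25% = +10%. $101,300 × 1.1 = $111,430.
Result $111,430 exceeds the maximum of $50,000; bail is capped at $50,000.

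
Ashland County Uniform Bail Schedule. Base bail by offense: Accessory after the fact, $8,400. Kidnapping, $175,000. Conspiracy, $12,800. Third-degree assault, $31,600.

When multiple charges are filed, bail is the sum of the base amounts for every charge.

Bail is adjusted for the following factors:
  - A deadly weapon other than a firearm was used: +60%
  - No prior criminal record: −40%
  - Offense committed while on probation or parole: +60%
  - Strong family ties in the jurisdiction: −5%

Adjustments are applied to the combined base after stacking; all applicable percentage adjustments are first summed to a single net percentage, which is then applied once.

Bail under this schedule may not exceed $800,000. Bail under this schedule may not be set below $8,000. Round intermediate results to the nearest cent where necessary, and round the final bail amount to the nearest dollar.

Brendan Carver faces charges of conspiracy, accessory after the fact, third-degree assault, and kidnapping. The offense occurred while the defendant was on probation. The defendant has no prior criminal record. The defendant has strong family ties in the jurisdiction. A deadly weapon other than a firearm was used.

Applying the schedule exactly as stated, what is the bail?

Base amounts from the schedule: conspiracy $12,800; accessory after the fact $8,400; third-degree assault $31,600; kidnapping $175,000.
Stacking rule: sum of all bases. $12,800 + $8,400 + $31,600 + $175,000 = $227,800.
Net percentage adjustment: +60% −40% +60% −5% = +75%. $227,800 × 1.75 = $398,650.
$398,650 is within the $800,000 maximum.
$398,650 is at or above the $8,000 minimum.

$398,650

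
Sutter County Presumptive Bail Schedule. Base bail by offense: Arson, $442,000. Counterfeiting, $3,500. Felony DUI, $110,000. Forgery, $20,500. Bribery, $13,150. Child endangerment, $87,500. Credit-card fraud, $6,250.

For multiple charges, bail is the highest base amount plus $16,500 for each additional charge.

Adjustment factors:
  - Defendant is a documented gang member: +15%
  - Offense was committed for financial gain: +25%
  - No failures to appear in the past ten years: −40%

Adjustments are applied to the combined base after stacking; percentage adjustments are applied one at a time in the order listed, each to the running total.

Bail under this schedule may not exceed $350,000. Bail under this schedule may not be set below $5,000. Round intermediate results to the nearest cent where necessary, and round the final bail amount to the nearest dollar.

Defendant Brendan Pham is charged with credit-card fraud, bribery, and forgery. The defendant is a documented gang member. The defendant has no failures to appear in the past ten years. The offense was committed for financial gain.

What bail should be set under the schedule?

Base amounts from the schedule: credit-card fraud $6,250; bribery $13,150; forgery $20,500.
Stacking rule: highest base plus $16,500 per additional charge. Highest is forgery at $20,500; 2 additional charges → +$33,000. Combined base = $53,500.
Defendant is a documented gang member (+15%): $53,500 × 1.15 = $61,525.
Offense was committed for financial gain (+25%): $61,525 × 1.25 = $76,906.25.
No failures to appear in the past ten years (−40%): $76,906.25 × 0.6 = $46,143.75.
$46,143.75 is within the $350,000 maximum.
$46,143.75 is at or above the $5,000 minimum.
Rounded to the nearest dollar: $46,144.

$46,144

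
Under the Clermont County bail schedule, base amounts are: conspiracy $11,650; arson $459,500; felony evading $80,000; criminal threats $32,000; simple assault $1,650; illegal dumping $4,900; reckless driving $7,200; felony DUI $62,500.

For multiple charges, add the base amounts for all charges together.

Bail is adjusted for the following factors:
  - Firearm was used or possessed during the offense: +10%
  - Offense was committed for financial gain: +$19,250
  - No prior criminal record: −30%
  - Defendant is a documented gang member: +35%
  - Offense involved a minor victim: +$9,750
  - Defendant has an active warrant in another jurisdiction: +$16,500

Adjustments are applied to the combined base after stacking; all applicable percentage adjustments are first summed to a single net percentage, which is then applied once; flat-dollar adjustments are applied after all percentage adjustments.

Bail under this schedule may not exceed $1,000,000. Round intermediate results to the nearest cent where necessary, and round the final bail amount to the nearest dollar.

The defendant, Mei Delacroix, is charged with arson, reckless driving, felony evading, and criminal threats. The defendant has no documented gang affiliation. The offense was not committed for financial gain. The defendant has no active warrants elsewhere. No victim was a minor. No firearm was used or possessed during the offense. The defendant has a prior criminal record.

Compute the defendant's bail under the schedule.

$578,700

Base amounts from the schedule: arson $459,500; reckless driving $7,200; felony evading $80,000; criminal threats $32,000.
Stacking rule: sum of all bases. $459,500 + $7,200 + $80,000 + $32,000 = $578,700.
No adjustment factors apply to this defendant.
$578,700 is within the $1,000,000 maximum.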